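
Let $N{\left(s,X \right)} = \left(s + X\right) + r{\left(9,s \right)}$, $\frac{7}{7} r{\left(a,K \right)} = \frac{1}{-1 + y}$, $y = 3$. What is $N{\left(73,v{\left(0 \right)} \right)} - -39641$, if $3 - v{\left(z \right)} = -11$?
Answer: $\frac{79457}{2} \approx 39729.0$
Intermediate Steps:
$r{\left(a,K \right)} = \frac{1}{2}$ ($r{\left(a,K \right)} = \frac{1}{-1 + 3} = \frac{1}{2}$)
$v{\left(z \right)} = 14$ ($v{\left(z \right)} = 3 - -11 = 3 + 11 = 14$)
$N{\left(s,X \right)} = \frac{1}{2} + X + s$ ($N{\left(s,X \right)} = \left(s + X\right) + \frac{1}{2} = \left(X + s\right) + \frac{1}{2} = \frac{1}{2} + X + s$)
$N{\left(73,v{\left(0 \right)} \right)} - -39641 = \left(\frac{1}{2} + 14 + 73\right) - -39641 = \frac{175}{2} + 39641 = \frac{79457}{2}$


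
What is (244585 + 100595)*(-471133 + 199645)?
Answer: -93712227840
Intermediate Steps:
(244585 + 100595)*(-471133 + 199645) = 345180*(-271488) = -93712227840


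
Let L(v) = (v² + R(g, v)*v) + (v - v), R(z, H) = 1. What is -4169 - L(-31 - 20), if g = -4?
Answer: -6719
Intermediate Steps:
L(v) = v + v² (L(v) = (v² + 1*v) + (v - v) = (v² + v) + 0 = (v + v²) + 0 = v + v²)
-4169 - L(-31 - 20) = -4169 - (-31 - 20)*(1 + (-31 - 20)) = -4169 - (-51)*(1 - 51) = -4169 - (-51)*(-50) = -4169 - 1*2550 = -4169 - 2550 = -6719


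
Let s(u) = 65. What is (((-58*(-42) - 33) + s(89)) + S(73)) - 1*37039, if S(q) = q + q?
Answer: -34425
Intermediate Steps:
S(q) = 2*q
(((-58*(-42) - 33) + s(89)) + S(73)) - 1*37039 = (((-58*(-42) - 33) + 65) + 2*73) - 1*37039 = (((2436 - 33) + 65) + 146) - 37039 = ((2403 + 65) + 146) - 37039 = (2468 + 146) - 37039 = 2614 - 37039 = -34425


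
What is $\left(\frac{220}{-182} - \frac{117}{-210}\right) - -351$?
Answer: $\frac{318817}{910} \approx 350.35$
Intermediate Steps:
$\left(\frac{220}{-182} - \frac{117}{-210}\right) - -351 = \left(220 \left(- \frac{1}{182}\right) - - \frac{39}{70}\right) + 351 = \left(- \frac{110}{91} + \frac{39}{70}\right) + 351 = - \frac{593}{910} + 351 = \frac{318817}{910}$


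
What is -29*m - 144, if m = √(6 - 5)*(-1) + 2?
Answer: -173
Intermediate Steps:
m = 1 (m = √1*(-1) + 2 = 1*(-1) + 2 = -1 + 2 = 1)
-29*m - 144 = -29*1 - 144 = -29 - 144 = -173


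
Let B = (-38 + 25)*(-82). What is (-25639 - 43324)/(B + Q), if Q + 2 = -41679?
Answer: 68963/40615 ≈ 1.6980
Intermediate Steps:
B = 1066 (B = -13*(-82) = 1066)
Q = -41681 (Q = -2 - 41679 = -41681)
(-25639 - 43324)/(B + Q) = (-25639 - 43324)/(1066 - 41681) = -68963/(-40615) = -68963*(-1/40615) = 68963/40615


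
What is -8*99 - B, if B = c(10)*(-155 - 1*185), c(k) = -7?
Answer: -3172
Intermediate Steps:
B = 2380 (B = -7*(-155 - 1*185) = -7*(-155 - 185) = -7*(-340) = 2380)
-8*99 - B = -8*99 - 1*2380 = -792 - 2380 = -3172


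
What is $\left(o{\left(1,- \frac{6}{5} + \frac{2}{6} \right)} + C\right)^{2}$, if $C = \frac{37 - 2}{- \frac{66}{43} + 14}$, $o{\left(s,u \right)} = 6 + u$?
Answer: $\frac{4076439409}{64641600} \approx 63.062$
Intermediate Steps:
$C = \frac{1505}{536}$ ($C = \frac{35}{\left(-66\right) \frac{1}{43} + 14} = \frac{35}{- \frac{66}{43} + 14} = \frac{35}{\frac{536}{43}} = 35 \cdot \frac{43}{536} = \frac{1505}{536} \approx 2.8078$)
$\left(o{\left(1,- \frac{6}{5} + \frac{2}{6} \right)} + C\right)^{2} = \left(\left(6 + \left(- \frac{6}{5} + \frac{2}{6}\right)\right) + \frac{1505}{536}\right)^{2} = \left(\left(6 + \left(\left(-6\right) \frac{1}{5} + 2 \cdot \frac{1}{6}\right)\right) + \frac{1505}{536}\right)^{2} = \left(\left(6 + \left(- \frac{6}{5} + \frac{1}{3}\right)\right) + \frac{1505}{536}\right)^{2} = \left(\left(6 - \frac{13}{15}\right) + \frac{1505}{536}\right)^{2} = \left(\frac{77}{15} + \frac{1505}{536}\right)^{2} = \left(\frac{63847}{8040}\right)^{2} = \frac{4076439409}{64641600}$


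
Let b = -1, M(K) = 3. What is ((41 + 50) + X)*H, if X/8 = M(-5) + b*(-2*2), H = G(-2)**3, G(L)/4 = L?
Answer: -75264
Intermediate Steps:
G(L) = 4*L
H = -512 (H = (4*(-2))**3 = (-8)**3 = -512)
X = 56 (X = 8*(3 - (-2)*2) = 8*(3 - 1*(-4)) = 8*(3 + 4) = 8*7 = 56)
((41 + 50) + X)*H = ((41 + 50) + 56)*(-512) = (91 + 56)*(-512) = 147*(-512) = -75264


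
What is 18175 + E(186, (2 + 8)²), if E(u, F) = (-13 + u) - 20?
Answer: 18328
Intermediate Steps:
E(u, F) = -33 + u
18175 + E(186, (2 + 8)²) = 18175 + (-33 + 186) = 18175 + 153 = 18328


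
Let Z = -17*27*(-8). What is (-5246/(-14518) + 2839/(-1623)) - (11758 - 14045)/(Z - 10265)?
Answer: -2208971155/1273352241 ≈ -1.7348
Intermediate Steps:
Z = 3672 (Z = -459*(-8) = 3672)
(-5246/(-14518) + 2839/(-1623)) - (11758 - 14045)/(Z - 10265) = (-5246/(-14518) + 2839/(-1623)) - (11758 - 14045)/(3672 - 10265) = (-5246*(-1/14518) + 2839*(-1/1623)) - (-2287)/(-6593) = (43/119 - 2839/1623) - (-2287)*(-1)/6593 = -268052/193137 - 1*2287/6593 = -268052/193137 - 2287/6593 = -2208971155/1273352241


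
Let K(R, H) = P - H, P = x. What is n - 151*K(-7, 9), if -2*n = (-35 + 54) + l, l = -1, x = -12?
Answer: 3162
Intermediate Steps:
P = -12
K(R, H) = -12 - H
n = -9 (n = -((-35 + 54) - 1)/2 = -(19 - 1)/2 = -½*18 = -9)
n - 151*K(-7, 9) = -9 - 151*(-12 - 1*9) = -9 - 151*(-12 - 9) = -9 - 151*(-21) = -9 + 3171 = 3162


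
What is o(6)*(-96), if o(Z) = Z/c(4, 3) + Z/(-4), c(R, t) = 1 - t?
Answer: 432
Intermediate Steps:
o(Z) = -3*Z/4 (o(Z) = Z/(1 - 1*3) + Z/(-4) = Z/(1 - 3) + Z*(-¼) = Z/(-2) - Z/4 = Z*(-½) - Z/4 = -Z/2 - Z/4 = -3*Z/4)
o(6)*(-96) = -¾*6*(-96) = -9/2*(-96) = 432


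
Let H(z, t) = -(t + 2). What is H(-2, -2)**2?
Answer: 0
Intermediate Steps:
H(z, t) = -2 - t (H(z, t) = -(2 + t) = -2 - t)
H(-2, -2)**2 = (-2 - 1*(-2))**2 = (-2 + 2)**2 = 0**2 = 0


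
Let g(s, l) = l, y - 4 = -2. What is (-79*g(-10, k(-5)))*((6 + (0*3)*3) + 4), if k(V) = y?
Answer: -1580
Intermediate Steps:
y = 2 (y = 4 - 2 = 2)
k(V) = 2
(-79*g(-10, k(-5)))*((6 + (0*3)*3) + 4) = (-79*2)*((6 + (0*3)*3) + 4) = -158*((6 + 0*3) + 4) = -158*((6 + 0) + 4) = -158*(6 + 4) = -158*10 = -1580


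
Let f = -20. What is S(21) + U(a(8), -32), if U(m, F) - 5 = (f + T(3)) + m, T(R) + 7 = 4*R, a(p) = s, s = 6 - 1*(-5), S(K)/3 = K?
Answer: 64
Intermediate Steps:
S(K) = 3*K
s = 11 (s = 6 + 5 = 11)
a(p) = 11
T(R) = -7 + 4*R
U(m, F) = -10 + m (U(m, F) = 5 + ((-20 + (-7 + 4*3)) + m) = 5 + ((-20 + (-7 + 12)) + m) = 5 + ((-20 + 5) + m) = 5 + (-15 + m) = -10 + m)
S(21) + U(a(8), -32) = 3*21 + (-10 + 11) = 63 + 1 = 64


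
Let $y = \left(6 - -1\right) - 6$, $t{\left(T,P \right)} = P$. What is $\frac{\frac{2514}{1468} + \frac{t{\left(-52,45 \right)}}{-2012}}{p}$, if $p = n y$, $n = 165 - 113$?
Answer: $\frac{1248027}{38397008} \approx 0.032503$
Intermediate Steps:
$y = 1$ ($y = \left(6 + 1\right) - 6 = 7 - 6 = 1$)
$n = 52$
$p = 52$ ($p = 52 \cdot 1 = 52$)
$\frac{\frac{2514}{1468} + \frac{t{\left(-52,45 \right)}}{-2012}}{p} = \frac{\frac{2514}{1468} + \frac{45}{-2012}}{52} = \left(2514 \cdot \frac{1}{1468} + 45 \left(- \frac{1}{2012}\right)\right) \frac{1}{52} = \left(\frac{1257}{734} - \frac{45}{2012}\right) \frac{1}{52} = \frac{1248027}{738404} \cdot \frac{1}{52} = \frac{1248027}{38397008}$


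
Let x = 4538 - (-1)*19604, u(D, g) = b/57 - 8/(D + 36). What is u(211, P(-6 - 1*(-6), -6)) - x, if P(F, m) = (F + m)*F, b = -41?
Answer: -17889779/741 ≈ -24143.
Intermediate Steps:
P(F, m) = F*(F + m)
u(D, g) = -41/57 - 8/(36 + D) (u(D, g) = -41/57 - 8/(D + 36) = -41*1/57 - 8/(36 + D) = -41/57 - 8/(36 + D))
x = 24142 (x = 4538 - 1*(-19604) = 4538 + 19604 = 24142)
u(211, P(-6 - 1*(-6), -6)) - x = (-1932 - 41*211)/(57*(36 + 211)) - 1*24142 = (1/57)*(-1932 - 8651)/247 - 24142 = (1/57)*(1/247)*(-10583) - 24142 = -557/741 - 24142 = -17889779/741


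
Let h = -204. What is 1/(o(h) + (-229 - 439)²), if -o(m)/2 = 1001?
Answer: 1/444222 ≈ 2.2511e-6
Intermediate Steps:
o(m) = -2002 (o(m) = -2*1001 = -2002)
1/(o(h) + (-229 - 439)²) = 1/(-2002 + (-229 - 439)²) = 1/(-2002 + (-668)²) = 1/(-2002 + 446224) = 1/444222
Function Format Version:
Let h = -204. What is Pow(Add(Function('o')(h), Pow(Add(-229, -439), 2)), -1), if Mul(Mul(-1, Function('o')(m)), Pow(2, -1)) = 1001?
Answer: Rational(1, 444222) ≈ 2.2511e-6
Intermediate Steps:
Function('o')(m) = -2002 (Function('o')(m) = Mul(-2, 1001) = -2002)
Pow(Add(Function('o')(h), Pow(Add(-229, -439), 2)), -1) = Pow(Add(-2002, Pow(Add(-229, -439), 2)), -1) = Pow(Add(-2002, Pow(-668, 2)), -1) = Pow(Add(-2002, 446224), -1) = Pow(444222, -1) = Rational(1, 444222)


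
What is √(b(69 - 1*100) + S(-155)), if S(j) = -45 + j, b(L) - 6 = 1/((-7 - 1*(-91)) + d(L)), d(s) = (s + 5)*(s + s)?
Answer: I*√34876438/424 ≈ 13.928*I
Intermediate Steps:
d(s) = 2*s*(5 + s) (d(s) = (5 + s)*(2*s) = 2*s*(5 + s))
b(L) = 6 + 1/(84 + 2*L*(5 + L)) (b(L) = 6 + 1/((-7 - 1*(-91)) + 2*L*(5 + L)) = 6 + 1/((-7 + 91) + 2*L*(5 + L)) = 6 + 1/(84 + 2*L*(5 + L)))
√(b(69 - 1*100) + S(-155)) = √((505 + 12*(69 - 1*100)*(5 + (69 - 1*100)))/(2*(42 + (69 - 1*100)*(5 + (69 - 1*100)))) + (-45 - 155)) = √((505 + 12*(69 - 100)*(5 + (69 - 100)))/(2*(42 + (69 - 100)*(5 + (69 - 100)))) - 200) = √((505 + 12*(-31)*(5 - 31))/(2*(42 - 31*(5 - 31))) - 200) = √((505 + 12*(-31)*(-26))/(2*(42 - 31*(-26))) - 200) = √((505 + 9672)/(2*(42 + 806)) - 200) = √((½)*10177/848 - 200) = √((½)*(1/848)*10177 - 200) = √(10177/1696 - 200) = √(-329023/1696) = I*√34876438/424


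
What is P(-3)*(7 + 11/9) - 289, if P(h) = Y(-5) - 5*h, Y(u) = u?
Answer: -1861/9 ≈ -206.78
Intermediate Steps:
P(h) = -5 - 5*h
P(-3)*(7 + 11/9) - 289 = (-5 - 5*(-3))*(7 + 11/9) - 289 = (-5 + 15)*(7 + 11*(1/9)) - 289 = 10*(7 + 11/9) - 289 = 10*(74/9) - 289 = 740/9 - 289 = -1861/9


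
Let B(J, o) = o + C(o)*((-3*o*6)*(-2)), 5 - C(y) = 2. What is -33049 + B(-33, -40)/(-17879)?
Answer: -590878711/17879 ≈ -33049.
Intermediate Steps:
C(y) = 3 (C(y) = 5 - 1*2 = 5 - 2 = 3)
B(J, o) = 109*o (B(J, o) = o + 3*((-3*o*6)*(-2)) = o + 3*(-18*o*(-2)) = o + 3*(36*o) = o + 108*o = 109*o)
-33049 + B(-33, -40)/(-17879) = -33049 + (109*(-40))/(-17879) = -33049 - 4360*(-1/17879) = -33049 + 4360/17879 = -590878711/17879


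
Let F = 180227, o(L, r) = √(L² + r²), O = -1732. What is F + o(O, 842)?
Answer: 180227 + 2*√927197 ≈ 1.8215e+5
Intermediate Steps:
F + o(O, 842) = 180227 + √((-1732)² + 842²) = 180227 + √(2999824 + 708964) = 180227 + √3708788 = 180227 + 2*√927197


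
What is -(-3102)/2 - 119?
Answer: 1432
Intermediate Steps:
-(-3102)/2 - 119 = -66*(-47/2) - 119 = 1551 - 119 = 1432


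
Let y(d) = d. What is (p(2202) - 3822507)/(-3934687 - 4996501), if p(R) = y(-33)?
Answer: 955635/2232797 ≈ 0.42800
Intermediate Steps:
p(R) = -33
(p(2202) - 3822507)/(-3934687 - 4996501) = (-33 - 3822507)/(-3934687 - 4996501) = -3822540/(-8931188) = -3822540*(-1/8931188) = 955635/2232797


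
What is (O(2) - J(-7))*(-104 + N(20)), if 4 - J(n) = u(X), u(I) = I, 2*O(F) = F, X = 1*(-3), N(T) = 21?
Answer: 498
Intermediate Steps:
X = -3
O(F) = F/2
J(n) = 7 (J(n) = 4 - 1*(-3) = 4 + 3 = 7)
(O(2) - J(-7))*(-104 + N(20)) = ((½)*2 - 1*7)*(-104 + 21) = (1 - 7)*(-83) = -6*(-83) = 498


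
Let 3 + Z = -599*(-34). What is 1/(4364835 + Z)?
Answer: 1/4385198 ≈ 2.2804e-7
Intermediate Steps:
Z = 20363 (Z = -3 - 599*(-34) = -3 + 20366 = 20363)
1/(4364835 + Z) = 1/(4364835 + 20363) = 1/4385198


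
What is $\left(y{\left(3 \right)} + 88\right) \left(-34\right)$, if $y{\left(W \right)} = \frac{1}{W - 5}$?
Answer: $-2975$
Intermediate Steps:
$y{\left(W \right)} = \frac{1}{-5 + W}$
$\left(y{\left(3 \right)} + 88\right) \left(-34\right) = \left(\frac{1}{-5 + 3} + 88\right) \left(-34\right) = \left(\frac{1}{-2} + 88\right) \left(-34\right) = \left(- \frac{1}{2} + 88\right) \left(-34\right) = \frac{175}{2} \left(-34\right) = -2975$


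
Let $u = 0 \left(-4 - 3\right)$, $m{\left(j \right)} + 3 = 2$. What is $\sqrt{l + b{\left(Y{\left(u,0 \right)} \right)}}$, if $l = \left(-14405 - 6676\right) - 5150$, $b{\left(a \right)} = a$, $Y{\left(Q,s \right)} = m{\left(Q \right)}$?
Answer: $2 i \sqrt{6558} \approx 161.96 i$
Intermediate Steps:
$m{\left(j \right)} = -1$ ($m{\left(j \right)} = -3 + 2 = -1$)
$u = 0$ ($u = 0 \left(-7\right) = 0$)
$Y{\left(Q,s \right)} = -1$
$l = -26231$ ($l = -21081 - 5150 = -26231$)
$\sqrt{l + b{\left(Y{\left(u,0 \right)} \right)}} = \sqrt{-26231 - 1} = \sqrt{-26232} = 2 i \sqrt{6558}$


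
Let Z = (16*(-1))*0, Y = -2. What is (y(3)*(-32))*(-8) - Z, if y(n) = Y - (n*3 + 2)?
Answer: -3328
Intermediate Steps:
y(n) = -4 - 3*n (y(n) = -2 - (n*3 + 2) = -2 - (3*n + 2) = -2 - (2 + 3*n) = -2 + (-2 - 3*n) = -4 - 3*n)
Z = 0 (Z = -16*0 = 0)
(y(3)*(-32))*(-8) - Z = ((-4 - 3*3)*(-32))*(-8) - 1*0 = ((-4 - 9)*(-32))*(-8) + 0 = -13*(-32)*(-8) + 0 = 416*(-8) + 0 = -3328 + 0 = -3328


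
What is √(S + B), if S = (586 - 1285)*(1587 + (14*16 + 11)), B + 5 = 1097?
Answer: I*√1272486 ≈ 1128.0*I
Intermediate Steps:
B = 1092 (B = -5 + 1097 = 1092)
S = -1273578 (S = -699*(1587 + (224 + 11)) = -699*(1587 + 235) = -699*1822 = -1273578)
√(S + B) = √(-1273578 + 1092) = √(-1272486) = I*√1272486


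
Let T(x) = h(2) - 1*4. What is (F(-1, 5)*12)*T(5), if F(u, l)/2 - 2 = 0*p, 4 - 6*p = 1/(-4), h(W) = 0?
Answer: -192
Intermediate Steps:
p = 17/24 (p = ⅔ - ⅙/(-4) = ⅔ - ⅙*(-¼) = ⅔ + 1/24 = 17/24 ≈ 0.70833)
F(u, l) = 4 (F(u, l) = 4 + 2*(0*(17/24)) = 4 + 2*0 = 4 + 0 = 4)
T(x) = -4 (T(x) = 0 - 1*4 = 0 - 4 = -4)
(F(-1, 5)*12)*T(5) = (4*12)*(-4) = 48*(-4) = -192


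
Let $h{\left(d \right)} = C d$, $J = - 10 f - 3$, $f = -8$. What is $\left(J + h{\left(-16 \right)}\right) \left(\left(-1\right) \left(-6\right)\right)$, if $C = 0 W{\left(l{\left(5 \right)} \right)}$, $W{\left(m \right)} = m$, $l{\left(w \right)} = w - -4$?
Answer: $462$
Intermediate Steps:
$l{\left(w \right)} = 4 + w$ ($l{\left(w \right)} = w + 4 = 4 + w$)
$J = 77$ ($J = \left(-10\right) \left(-8\right) - 3 = 80 - 3 = 77$)
$C = 0$ ($C = 0 \left(4 + 5\right) = 0 \cdot 9 = 0$)
$h{\left(d \right)} = 0$ ($h{\left(d \right)} = 0 d = 0$)
$\left(J + h{\left(-16 \right)}\right) \left(\left(-1\right) \left(-6\right)\right) = \left(77 + 0\right) \left(\left(-1\right) \left(-6\right)\right) = 77 \cdot 6 = 462$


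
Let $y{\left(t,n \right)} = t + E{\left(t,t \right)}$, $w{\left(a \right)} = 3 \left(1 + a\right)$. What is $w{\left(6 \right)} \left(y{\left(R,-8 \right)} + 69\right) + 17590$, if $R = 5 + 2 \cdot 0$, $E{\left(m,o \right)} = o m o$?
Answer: $21769$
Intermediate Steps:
$w{\left(a \right)} = 3 + 3 a$
$E{\left(m,o \right)} = m o^{2}$ ($E{\left(m,o \right)} = m o o = m o^{2}$)
$R = 5$ ($R = 5 + 0 = 5$)
$y{\left(t,n \right)} = t + t^{3}$ ($y{\left(t,n \right)} = t + t t^{2} = t + t^{3}$)
$w{\left(6 \right)} \left(y{\left(R,-8 \right)} + 69\right) + 17590 = \left(3 + 3 \cdot 6\right) \left(\left(5 + 5^{3}\right) + 69\right) + 17590 = \left(3 + 18\right) \left(\left(5 + 125\right) + 69\right) + 17590 = 21 \left(130 + 69\right) + 17590 = 21 \cdot 199 + 17590 = 4179 + 17590 = 21769$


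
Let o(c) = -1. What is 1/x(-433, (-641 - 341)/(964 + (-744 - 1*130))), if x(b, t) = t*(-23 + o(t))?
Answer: 15/3928 ≈ 0.0038187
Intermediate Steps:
x(b, t) = -24*t (x(b, t) = t*(-23 - 1) = t*(-24) = -24*t)
1/x(-433, (-641 - 341)/(964 + (-744 - 1*130))) = 1/(-24*(-641 - 341)/(964 + (-744 - 1*130))) = 1/(-(-23568)/(964 + (-744 - 130))) = 1/(-(-23568)/(964 - 874)) = 1/(-(-23568)/90) = 1/(-24*(-491/45)) = 1/(3928/15) = 15/3928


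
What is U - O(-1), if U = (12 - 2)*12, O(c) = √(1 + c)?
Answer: 120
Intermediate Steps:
U = 120 (U = 10*12 = 120)
U - O(-1) = 120 - √(1 - 1) = 120 - √0 = 120 - 1*0 = 120 + 0 = 120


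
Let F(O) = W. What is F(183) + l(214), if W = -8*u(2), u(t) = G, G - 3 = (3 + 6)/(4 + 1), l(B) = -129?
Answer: -837/5 ≈ -167.40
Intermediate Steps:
G = 24/5 (G = 3 + (3 + 6)/(4 + 1) = 3 + 9/5 = 24/5 ≈ 4.8000)
u(t) = 24/5
W = -192/5 (W = -8*24/5 = -192/5 ≈ -38.400)
F(O) = -192/5
F(183) + l(214) = -192/5 - 129 = -837/5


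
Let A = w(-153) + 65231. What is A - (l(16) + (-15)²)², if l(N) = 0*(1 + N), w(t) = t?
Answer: 14453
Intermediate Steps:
l(N) = 0
A = 65078 (A = -153 + 65231 = 65078)
A - (l(16) + (-15)²)² = 65078 - (0 + (-15)²)² = 65078 - (0 + 225)² = 65078 - 1*225² = 65078 - 1*50625 = 65078 - 50625 = 14453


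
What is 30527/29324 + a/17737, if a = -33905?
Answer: -452772821/520119788 ≈ -0.87052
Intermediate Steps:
30527/29324 + a/17737 = 30527/29324 - 33905/17737 = -452772821/520119788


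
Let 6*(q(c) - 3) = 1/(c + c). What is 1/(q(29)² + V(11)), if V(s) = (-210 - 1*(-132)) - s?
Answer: -121104/9686231 ≈ -0.012503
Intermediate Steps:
V(s) = -78 - s (V(s) = (-210 + 132) - s = -78 - s)
q(c) = 3 + 1/(12*c) (q(c) = 3 + 1/(6*(c + c)) = 3 + 1/(6*((2*c))) = 3 + (1/(2*c))/6 = 3 + 1/(12*c))
1/(q(29)² + V(11)) = 1/((3 + (1/12)/29)² + (-78 - 1*11)) = 1/((3 + (1/12)*(1/29))² + (-78 - 11)) = 1/((3 + 1/348)² - 89) = 1/((1045/348)² - 89) = 1/(1092025/121104 - 89) = 1/(-9686231/121104) = -121104/9686231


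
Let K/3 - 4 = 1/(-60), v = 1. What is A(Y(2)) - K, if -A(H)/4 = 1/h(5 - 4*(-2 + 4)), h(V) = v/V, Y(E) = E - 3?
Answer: 1/20 ≈ 0.050000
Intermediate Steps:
K = 239/20 (K = 12 + 3/(-60) = 12 + 3*(-1/60) = 12 - 1/20 = 239/20 ≈ 11.950)
Y(E) = -3 + E
h(V) = 1/V
A(H) = 12 (A(H) = -(20 - 16*(-2 + 4)) = -4/(1/(5 - 4*2)) = -4/(1/(5 - 8)) = -4/(1/(-3)) = -4/(-⅓) = -4*(-3) = 12)
A(Y(2)) - K = 12 - 1*239/20 = 12 - 239/20 = 1/20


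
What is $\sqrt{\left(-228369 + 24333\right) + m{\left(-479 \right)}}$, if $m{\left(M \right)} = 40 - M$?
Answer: $3 i \sqrt{22613} \approx 451.13 i$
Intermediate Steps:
$\sqrt{\left(-228369 + 24333\right) + m{\left(-479 \right)}} = \sqrt{\left(-228369 + 24333\right) + \left(40 - -479\right)} = \sqrt{-204036 + \left(40 + 479\right)} = \sqrt{-204036 + 519} = \sqrt{-203517} = 3 i \sqrt{22613}$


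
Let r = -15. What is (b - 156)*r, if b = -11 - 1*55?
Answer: 3330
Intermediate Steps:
b = -66 (b = -11 - 55 = -66)
(b - 156)*r = (-66 - 156)*(-15) = -222*(-15) = 3330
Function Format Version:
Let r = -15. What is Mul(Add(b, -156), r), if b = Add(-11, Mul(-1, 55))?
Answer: 3330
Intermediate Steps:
b = -66 (b = Add(-11, -55) = -66)
Mul(Add(b, -156), r) = Mul(Add(-66, -156), -15) = Mul(-222, -15) = 3330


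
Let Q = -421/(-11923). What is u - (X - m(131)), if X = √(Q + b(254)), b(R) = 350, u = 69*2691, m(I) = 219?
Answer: 185898 - 3*√5528921637/11923 ≈ 1.8588e+5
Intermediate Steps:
u = 185679
Q = 421/11923 (Q = -421*(-1/11923) = 421/11923 ≈ 0.035310)
X = 3*√5528921637/11923 (X = √(421/11923 + 350) = √(4173471/11923) = 3*√5528921637/11923 ≈ 18.709)
u - (X - m(131)) = 185679 - (3*√5528921637/11923 - 1*219) = 185679 - (3*√5528921637/11923 - 219) = 185679 - (-219 + 3*√5528921637/11923) = 185679 + (219 - 3*√5528921637/11923) = 185898 - 3*√5528921637/11923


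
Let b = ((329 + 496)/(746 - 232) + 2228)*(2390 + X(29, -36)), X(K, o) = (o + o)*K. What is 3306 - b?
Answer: -172198925/257 ≈ -6.7004e+5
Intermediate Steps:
X(K, o) = 2*K*o (X(K, o) = (2*o)*K = 2*K*o)
b = 173048567/257 (b = ((329 + 496)/(746 - 232) + 2228)*(2390 + 2*29*(-36)) = (825/514 + 2228)*(2390 - 2088) = (825*(1/514) + 2228)*302 = (825/514 + 2228)*302 = (1146017/514)*302 = 173048567/257 ≈ 6.7334e+5)
3306 - b = 3306 - 1*173048567/257 = 3306 - 173048567/257 = -172198925/257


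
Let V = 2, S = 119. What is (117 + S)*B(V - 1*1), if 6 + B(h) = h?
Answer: -1180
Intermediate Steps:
B(h) = -6 + h
(117 + S)*B(V - 1*1) = (117 + 119)*(-6 + (2 - 1*1)) = 236*(-6 + (2 - 1)) = 236*(-6 + 1) = 236*(-5) = -1180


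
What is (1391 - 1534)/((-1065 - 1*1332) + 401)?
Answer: 143/1996 ≈ 0.071643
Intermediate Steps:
(1391 - 1534)/((-1065 - 1*1332) + 401) = -143/((-1065 - 1332) + 401) = -143/(-2397 + 401) = -143/(-1996) = -143*(-1/1996) = 143/1996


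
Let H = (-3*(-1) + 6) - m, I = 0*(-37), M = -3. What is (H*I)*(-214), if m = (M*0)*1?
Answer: 0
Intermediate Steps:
I = 0
m = 0 (m = -3*0*1 = 0*1 = 0)
H = 9 (H = (-3*(-1) + 6) - 1*0 = (3 + 6) + 0 = 9 + 0 = 9)
(H*I)*(-214) = (9*0)*(-214) = 0*(-214) = 0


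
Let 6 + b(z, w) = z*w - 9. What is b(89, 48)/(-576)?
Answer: -473/64 ≈ -7.3906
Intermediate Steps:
b(z, w) = -15 + w*z (b(z, w) = -6 + (z*w - 9) = -6 + (w*z - 9) = -6 + (-9 + w*z) = -15 + w*z)
b(89, 48)/(-576) = (-15 + 48*89)/(-576) = (-15 + 4272)*(-1/576) = 4257*(-1/576) = -473/64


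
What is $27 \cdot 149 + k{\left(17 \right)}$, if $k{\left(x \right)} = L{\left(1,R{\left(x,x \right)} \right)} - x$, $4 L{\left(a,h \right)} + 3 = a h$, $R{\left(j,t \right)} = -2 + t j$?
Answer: $4077$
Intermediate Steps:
$R{\left(j,t \right)} = -2 + j t$
$L{\left(a,h \right)} = - \frac{3}{4} + \frac{a h}{4}$
$k{\left(x \right)} = - \frac{5}{4} - x + \frac{x^{2}}{4}$ ($k{\left(x \right)} = \left(- \frac{3}{4} + \frac{1}{4} \cdot 1 \left(-2 + x x\right)\right) - x = \left(- \frac{3}{4} + \frac{1}{4} \cdot 1 \left(-2 + x^{2}\right)\right) - x = \left(- \frac{3}{4} + \left(- \frac{1}{2} + \frac{x^{2}}{4}\right)\right) - x = \left(- \frac{5}{4} + \frac{x^{2}}{4}\right) - x = - \frac{5}{4} - x + \frac{x^{2}}{4}$)
$27 \cdot 149 + k{\left(17 \right)} = 27 \cdot 149 - \left(\frac{73}{4} - \frac{289}{4}\right) = 4023 - -54 = 4023 + 54 = 4077$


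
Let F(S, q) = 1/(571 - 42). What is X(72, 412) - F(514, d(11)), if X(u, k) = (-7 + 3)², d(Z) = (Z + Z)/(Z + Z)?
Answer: 8463/529 ≈ 15.998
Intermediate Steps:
d(Z) = 1 (d(Z) = (2*Z)/((2*Z)) = (2*Z)*(1/(2*Z)) = 1)
F(S, q) = 1/529
X(u, k) = 16 (X(u, k) = (-4)² = 16)
X(72, 412) - F(514, d(11)) = 16 - 1*1/529 = 16 - 1/529 = 8463/529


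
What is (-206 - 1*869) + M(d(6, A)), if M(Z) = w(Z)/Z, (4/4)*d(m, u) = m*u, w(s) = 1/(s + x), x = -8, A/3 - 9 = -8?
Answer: -193499/180 ≈ -1075.0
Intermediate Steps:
A = 3 (A = 27 + 3*(-8) = 27 - 24 = 3)
w(s) = 1/(-8 + s) (w(s) = 1/(s - 8) = 1/(-8 + s))
d(m, u) = m*u
M(Z) = 1/(Z*(-8 + Z)) (M(Z) = 1/((-8 + Z)*Z) = 1/(Z*(-8 + Z)))
(-206 - 1*869) + M(d(6, A)) = (-206 - 1*869) + 1/(((6*3))*(-8 + 6*3)) = (-206 - 869) + 1/(18*(-8 + 18)) = -1075 + (1/18)/10 = -1075 + (1/18)*(⅒) = -1075 + 1/180 = -193499/180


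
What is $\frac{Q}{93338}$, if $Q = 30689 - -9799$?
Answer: $\frac{2892}{6667} \approx 0.43378$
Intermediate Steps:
$Q = 40488$ ($Q = 30689 + 9799 = 40488$)
$\frac{Q}{93338} = \frac{40488}{93338} = 40488 \cdot \frac{1}{93338} = \frac{2892}{6667}$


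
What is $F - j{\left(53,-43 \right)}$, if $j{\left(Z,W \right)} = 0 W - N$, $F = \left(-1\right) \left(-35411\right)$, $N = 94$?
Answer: $35505$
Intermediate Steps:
$F = 35411$
$j{\left(Z,W \right)} = -94$ ($j{\left(Z,W \right)} = 0 W - 94 = 0 - 94 = -94$)
$F - j{\left(53,-43 \right)} = 35411 - -94 = 35411 + 94 = 35505$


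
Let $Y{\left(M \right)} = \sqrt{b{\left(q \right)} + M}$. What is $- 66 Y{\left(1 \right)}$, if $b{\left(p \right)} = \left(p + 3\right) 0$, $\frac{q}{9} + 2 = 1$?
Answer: $-66$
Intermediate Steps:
$q = -9$ ($q = -18 + 9 \cdot 1 = -18 + 9 = -9$)
$b{\left(p \right)} = 0$ ($b{\left(p \right)} = \left(3 + p\right) 0 = 0$)
$Y{\left(M \right)} = \sqrt{M}$ ($Y{\left(M \right)} = \sqrt{0 + M} = \sqrt{M}$)
$- 66 Y{\left(1 \right)} = - 66 \sqrt{1} = \left(-66\right) 1 = -66$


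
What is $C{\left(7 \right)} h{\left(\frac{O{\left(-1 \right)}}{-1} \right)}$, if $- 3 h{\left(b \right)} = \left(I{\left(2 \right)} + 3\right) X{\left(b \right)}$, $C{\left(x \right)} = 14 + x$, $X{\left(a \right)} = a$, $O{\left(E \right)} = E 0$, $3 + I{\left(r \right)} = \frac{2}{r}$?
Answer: $0$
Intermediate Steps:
$I{\left(r \right)} = -3 + \frac{2}{r}$
$O{\left(E \right)} = 0$
$h{\left(b \right)} = - \frac{b}{3}$ ($h{\left(b \right)} = - \frac{\left(\left(-3 + \frac{2}{2}\right) + 3\right) b}{3} = - \frac{\left(\left(-3 + 2 \cdot \frac{1}{2}\right) + 3\right) b}{3} = - \frac{\left(\left(-3 + 1\right) + 3\right) b}{3} = - \frac{\left(-2 + 3\right) b}{3} = - \frac{1 b}{3} = - \frac{b}{3}$)
$C{\left(7 \right)} h{\left(\frac{O{\left(-1 \right)}}{-1} \right)} = \left(14 + 7\right) \left(- \frac{0 \frac{1}{-1}}{3}\right) = 21 \left(- \frac{0 \left(-1\right)}{3}\right) = 21 \left(\left(- \frac{1}{3}\right) 0\right) = 21 \cdot 0 = 0$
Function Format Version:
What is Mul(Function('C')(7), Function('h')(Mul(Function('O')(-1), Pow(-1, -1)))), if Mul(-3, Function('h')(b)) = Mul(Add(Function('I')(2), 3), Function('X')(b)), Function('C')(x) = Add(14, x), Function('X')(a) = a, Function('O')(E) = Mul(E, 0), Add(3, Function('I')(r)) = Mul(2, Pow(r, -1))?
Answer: 0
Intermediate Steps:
Function('I')(r) = Add(-3, Mul(2, Pow(r, -1)))
Function('O')(E) = 0
Function('h')(b) = Mul(Rational(-1, 3), b) (Function('h')(b) = Mul(Rational(-1, 3), Mul(Add(Add(-3, Mul(2, Pow(2, -1))), 3), b)) = Mul(Rational(-1, 3), Mul(Add(Add(-3, Mul(2, Rational(1, 2))), 3), b)) = Mul(Rational(-1, 3), Mul(Add(Add(-3, 1), 3), b)) = Mul(Rational(-1, 3), Mul(Add(-2, 3), b)) = Mul(Rational(-1, 3), Mul(1, b)) = Mul(Rational(-1, 3), b))
Mul(Function('C')(7), Function('h')(Mul(Function('O')(-1), Pow(-1, -1)))) = Mul(Add(14, 7), Mul(Rational(-1, 3), Mul(0, Pow(-1, -1)))) = Mul(21, Mul(Rational(-1, 3), Mul(0, -1))) = Mul(21, Mul(Rational(-1, 3), 0)) = Mul(21, 0) = 0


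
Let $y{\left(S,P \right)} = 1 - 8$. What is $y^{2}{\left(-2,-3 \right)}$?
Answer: $49$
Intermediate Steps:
$y{\left(S,P \right)} = -7$ ($y{\left(S,P \right)} = 1 - 8 = -7$)
$y^{2}{\left(-2,-3 \right)} = \left(-7\right)^{2} = 49$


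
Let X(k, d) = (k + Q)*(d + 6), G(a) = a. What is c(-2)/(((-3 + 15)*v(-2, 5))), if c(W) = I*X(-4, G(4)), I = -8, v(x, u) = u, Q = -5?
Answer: 12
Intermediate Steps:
X(k, d) = (-5 + k)*(6 + d) (X(k, d) = (k - 5)*(d + 6) = (-5 + k)*(6 + d))
c(W) = 720 (c(W) = -8*(-30 - 5*4 + 6*(-4) + 4*(-4)) = -8*(-30 - 20 - 24 - 16) = -8*(-90) = 720)
c(-2)/(((-3 + 15)*v(-2, 5))) = 720/(((-3 + 15)*5)) = 720/((12*5)) = 720/60 = 720*(1/60) = 12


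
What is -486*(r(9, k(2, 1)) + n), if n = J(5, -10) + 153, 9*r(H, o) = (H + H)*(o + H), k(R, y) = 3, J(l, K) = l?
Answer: -88452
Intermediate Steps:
r(H, o) = 2*H*(H + o)/9 (r(H, o) = ((H + H)*(o + H))/9 = ((2*H)*(H + o))/9 = (2*H*(H + o))/9 = 2*H*(H + o)/9)
n = 158 (n = 5 + 153 = 158)
-486*(r(9, k(2, 1)) + n) = -486*((2/9)*9*(9 + 3) + 158) = -486*((2/9)*9*12 + 158) = -486*(24 + 158) = -486*182 = -88452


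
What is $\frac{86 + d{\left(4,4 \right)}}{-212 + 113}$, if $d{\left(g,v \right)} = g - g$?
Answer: $- \frac{86}{99} \approx -0.86869$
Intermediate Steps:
$d{\left(g,v \right)} = 0$
$\frac{86 + d{\left(4,4 \right)}}{-212 + 113} = \frac{86 + 0}{-212 + 113} = \frac{86}{-99} = 86 \left(- \frac{1}{99}\right) = - \frac{86}{99}$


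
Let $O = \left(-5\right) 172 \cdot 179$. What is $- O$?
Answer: $153940$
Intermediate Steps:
$O = -153940$ ($O = \left(-860\right) 179 = -153940$)
$- O = \left(-1\right) \left(-153940\right) = 153940$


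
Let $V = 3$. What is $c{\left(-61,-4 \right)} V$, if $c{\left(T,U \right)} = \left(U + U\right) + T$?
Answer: $-207$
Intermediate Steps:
$c{\left(T,U \right)} = T + 2 U$ ($c{\left(T,U \right)} = 2 U + T = T + 2 U$)
$c{\left(-61,-4 \right)} V = \left(-61 + 2 \left(-4\right)\right) 3 = \left(-61 - 8\right) 3 = \left(-69\right) 3 = -207$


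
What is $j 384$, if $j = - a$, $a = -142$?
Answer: $54528$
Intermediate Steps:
$j = 142$ ($j = \left(-1\right) \left(-142\right) = 142$)
$j 384 = 142 \cdot 384 = 54528$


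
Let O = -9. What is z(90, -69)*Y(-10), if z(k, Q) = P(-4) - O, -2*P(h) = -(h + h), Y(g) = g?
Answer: -50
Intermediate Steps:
P(h) = h (P(h) = -(-1)*(h + h)/2 = -(-1)*2*h/2 = -(-1)*h = h)
z(k, Q) = 5 (z(k, Q) = -4 - 1*(-9) = -4 + 9 = 5)
z(90, -69)*Y(-10) = 5*(-10) = -50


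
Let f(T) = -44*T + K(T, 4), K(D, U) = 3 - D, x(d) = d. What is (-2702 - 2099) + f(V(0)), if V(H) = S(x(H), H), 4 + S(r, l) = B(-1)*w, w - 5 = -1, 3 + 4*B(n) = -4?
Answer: -4303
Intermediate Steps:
B(n) = -7/4 (B(n) = -¾ + (¼)*(-4) = -¾ - 1 = -7/4)
w = 4 (w = 5 - 1 = 4)
S(r, l) = -11 (S(r, l) = -4 - 7/4*4 = -4 - 7 = -11)
V(H) = -11
f(T) = 3 - 45*T (f(T) = -44*T + (3 - T) = 3 - 45*T)
(-2702 - 2099) + f(V(0)) = (-2702 - 2099) + (3 - 45*(-11)) = -4801 + (3 + 495) = -4801 + 498 = -4303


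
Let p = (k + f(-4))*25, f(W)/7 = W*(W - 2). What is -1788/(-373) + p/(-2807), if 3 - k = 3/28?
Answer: 95909523/29316308 ≈ 3.2715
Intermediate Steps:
f(W) = 7*W*(-2 + W) (f(W) = 7*(W*(W - 2)) = 7*(W*(-2 + W)) = 7*W*(-2 + W))
k = 81/28 (k = 3 - 3/28 = 81/28 ≈ 2.8929)
p = 119625/28 (p = (81/28 + 7*(-4)*(-2 - 4))*25 = (81/28 + 7*(-4)*(-6))*25 = (81/28 + 168)*25 = (4785/28)*25 = 119625/28 ≈ 4272.3)
-1788/(-373) + p/(-2807) = -1788/(-373) + (119625/28)/(-2807) = -1788*(-1/373) + (119625/28)*(-1/2807) = 1788/373 - 119625/78596 = 95909523/29316308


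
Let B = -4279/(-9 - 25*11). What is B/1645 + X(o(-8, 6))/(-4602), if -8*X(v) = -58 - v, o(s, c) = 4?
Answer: 16071313/2149962360 ≈ 0.0074752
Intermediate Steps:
B = 4279/284 (B = -4279/(-9 - 275) = -4279/(-284) = -4279*(-1/284) = 4279/284 ≈ 15.067)
X(v) = 29/4 + v/8 (X(v) = -(-58 - v)/8 = 29/4 + v/8)
B/1645 + X(o(-8, 6))/(-4602) = (4279/284)/1645 + (29/4 + (1/8)*4)/(-4602) = (4279/284)*(1/1645) + (29/4 + 1/2)*(-1/4602) = 4279/467180 + (31/4)*(-1/4602) = 4279/467180 - 31/18408 = 16071313/2149962360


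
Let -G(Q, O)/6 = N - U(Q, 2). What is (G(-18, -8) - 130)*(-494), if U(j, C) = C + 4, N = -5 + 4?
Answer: 43472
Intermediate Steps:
N = -1
U(j, C) = 4 + C
G(Q, O) = 42 (G(Q, O) = -6*(-1 - (4 + 2)) = -6*(-1 - 1*6) = -6*(-1 - 6) = -6*(-7) = 42)
(G(-18, -8) - 130)*(-494) = (42 - 130)*(-494) = -88*(-494) = 43472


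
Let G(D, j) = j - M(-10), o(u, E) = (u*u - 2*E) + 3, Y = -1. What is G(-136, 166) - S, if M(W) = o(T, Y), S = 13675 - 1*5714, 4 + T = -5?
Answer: -7881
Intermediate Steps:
T = -9 (T = -4 - 5 = -9)
o(u, E) = 3 + u² - 2*E (o(u, E) = (u² - 2*E) + 3 = 3 + u² - 2*E)
S = 7961 (S = 13675 - 5714 = 7961)
M(W) = 86 (M(W) = 3 + (-9)² - 2*(-1) = 3 + 81 + 2 = 86)
G(D, j) = -86 + j (G(D, j) = j - 1*86 = j - 86 = -86 + j)
G(-136, 166) - S = (-86 + 166) - 1*7961 = 80 - 7961 = -7881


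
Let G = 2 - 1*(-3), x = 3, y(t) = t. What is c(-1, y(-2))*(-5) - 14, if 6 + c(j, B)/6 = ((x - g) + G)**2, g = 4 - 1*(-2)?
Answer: 46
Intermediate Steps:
g = 6 (g = 4 + 2 = 6)
G = 5 (G = 2 + 3 = 5)
c(j, B) = -12 (c(j, B) = -36 + 6*((3 - 1*6) + 5)**2 = -36 + 6*((3 - 6) + 5)**2 = -36 + 6*(-3 + 5)**2 = -36 + 6*2**2 = -36 + 6*4 = -36 + 24 = -12)
c(-1, y(-2))*(-5) - 14 = -12*(-5) - 14 = 60 - 14 = 46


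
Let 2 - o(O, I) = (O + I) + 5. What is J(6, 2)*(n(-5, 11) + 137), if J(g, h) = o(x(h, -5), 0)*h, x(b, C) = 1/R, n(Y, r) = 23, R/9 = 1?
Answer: -8960/9 ≈ -995.56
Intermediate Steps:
R = 9 (R = 9*1 = 9)
x(b, C) = 1/9
o(O, I) = -3 - I - O (o(O, I) = 2 - ((O + I) + 5) = 2 - ((I + O) + 5) = 2 - (5 + I + O) = 2 + (-5 - I - O) = -3 - I - O)
J(g, h) = -28*h/9 (J(g, h) = (-3 - 1*0 - 1*1/9)*h = (-3 + 0 - 1/9)*h = -28*h/9)
J(6, 2)*(n(-5, 11) + 137) = (-28/9*2)*(23 + 137) = -56/9*160 = -8960/9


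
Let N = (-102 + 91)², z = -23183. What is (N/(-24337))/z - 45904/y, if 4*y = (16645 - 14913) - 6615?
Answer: 5452473971641/145000600447 ≈ 37.603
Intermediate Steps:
N = 121 (N = (-11)² = 121)
y = -4883/4 (y = ((16645 - 14913) - 6615)/4 = (1732 - 6615)/4 = (¼)*(-4883) = -4883/4 ≈ -1220.8)
(N/(-24337))/z - 45904/y = (121/(-24337))/(-23183) - 45904/(-4883/4) = (121*(-1/24337))*(-1/23183) - 45904*(-4/4883) = -121/24337*(-1/23183) + 9664/257 = 121/564204671 + 9664/257 = 5452473971641/145000600447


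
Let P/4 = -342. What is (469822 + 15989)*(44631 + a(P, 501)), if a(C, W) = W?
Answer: 21925622052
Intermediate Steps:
P = -1368 (P = 4*(-342) = -1368)
(469822 + 15989)*(44631 + a(P, 501)) = (469822 + 15989)*(44631 + 501) = 485811*45132 = 21925622052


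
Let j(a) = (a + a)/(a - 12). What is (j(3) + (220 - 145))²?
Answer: 49729/9 ≈ 5525.4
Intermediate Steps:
j(a) = 2*a/(-12 + a) (j(a) = (2*a)/(-12 + a) = 2*a/(-12 + a))
(j(3) + (220 - 145))² = (2*3/(-12 + 3) + (220 - 145))² = (2*3/(-9) + 75)² = (2*3*(-⅑) + 75)² = (-⅔ + 75)² = (223/3)² = 49729/9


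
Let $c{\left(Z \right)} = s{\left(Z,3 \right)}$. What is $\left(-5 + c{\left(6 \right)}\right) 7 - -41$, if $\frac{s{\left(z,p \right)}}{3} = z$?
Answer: $132$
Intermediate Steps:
$s{\left(z,p \right)} = 3 z$
$c{\left(Z \right)} = 3 Z$
$\left(-5 + c{\left(6 \right)}\right) 7 - -41 = \left(-5 + 3 \cdot 6\right) 7 - -41 = \left(-5 + 18\right) 7 + 41 = 13 \cdot 7 + 41 = 91 + 41 = 132$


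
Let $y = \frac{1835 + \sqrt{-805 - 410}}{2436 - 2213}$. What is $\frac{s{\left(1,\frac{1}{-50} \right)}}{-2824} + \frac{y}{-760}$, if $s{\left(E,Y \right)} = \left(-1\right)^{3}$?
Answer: $- \frac{62657}{5982644} - \frac{9 i \sqrt{15}}{169480} \approx -0.010473 - 0.00020567 i$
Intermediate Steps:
$s{\left(E,Y \right)} = -1$
$y = \frac{1835}{223} + \frac{9 i \sqrt{15}}{223}$ ($y = \frac{1835 + \sqrt{-1215}}{223} = \left(1835 + 9 i \sqrt{15}\right) \frac{1}{223} = \frac{1835}{223} + \frac{9 i \sqrt{15}}{223} \approx 8.2287 + 0.15631 i$)
$\frac{s{\left(1,\frac{1}{-50} \right)}}{-2824} + \frac{y}{-760} = - \frac{1}{-2824} + \frac{\frac{1835}{223} + \frac{9 i \sqrt{15}}{223}}{-760} = \left(-1\right) \left(- \frac{1}{2824}\right) + \left(\frac{1835}{223} + \frac{9 i \sqrt{15}}{223}\right) \left(- \frac{1}{760}\right) = \frac{1}{2824} - \left(\frac{367}{33896} + \frac{9 i \sqrt{15}}{169480}\right) = - \frac{62657}{5982644} - \frac{9 i \sqrt{15}}{169480}$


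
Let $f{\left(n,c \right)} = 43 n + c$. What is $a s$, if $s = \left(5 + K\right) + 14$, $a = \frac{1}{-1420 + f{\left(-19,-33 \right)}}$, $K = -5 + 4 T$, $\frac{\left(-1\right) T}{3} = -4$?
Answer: $- \frac{31}{1135} \approx -0.027313$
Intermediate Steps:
$T = 12$ ($T = \left(-3\right) \left(-4\right) = 12$)
$K = 43$ ($K = -5 + 4 \cdot 12 = -5 + 48 = 43$)
$f{\left(n,c \right)} = c + 43 n$
$a = - \frac{1}{2270}$ ($a = \frac{1}{-1420 + \left(-33 + 43 \left(-19\right)\right)} = \frac{1}{-1420 - 850} = \frac{1}{-2270} = - \frac{1}{2270} \approx -0.00044053$)
$s = 62$ ($s = \left(5 + 43\right) + 14 = 48 + 14 = 62$)
$a s = \left(- \frac{1}{2270}\right) 62 = - \frac{31}{1135}$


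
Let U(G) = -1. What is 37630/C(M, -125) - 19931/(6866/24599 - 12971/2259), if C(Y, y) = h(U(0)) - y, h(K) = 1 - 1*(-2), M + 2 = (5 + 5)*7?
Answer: 76594651301369/19428053440 ≈ 3942.5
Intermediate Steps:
M = 68 (M = -2 + (5 + 5)*7 = -2 + 10*7 = -2 + 70 = 68)
h(K) = 3 (h(K) = 1 + 2 = 3)
C(Y, y) = 3 - y
37630/C(M, -125) - 19931/(6866/24599 - 12971/2259) = 37630/(3 - 1*(-125)) - 19931/(6866/24599 - 12971/2259) = 37630/(3 + 125) - 19931/(6866*(1/24599) - 12971*1/2259) = 37630/128 - 19931/(6866/24599 - 12971/2259) = 37630*(1/128) - 19931/(-303563335/55569141) = 18815/64 - 19931*(-55569141/303563335) = 18815/64 + 1107548549271/303563335 = 76594651301369/19428053440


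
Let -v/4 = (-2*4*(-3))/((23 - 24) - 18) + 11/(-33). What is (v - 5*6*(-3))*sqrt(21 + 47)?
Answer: 10988*sqrt(17)/57 ≈ 794.82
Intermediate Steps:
v = 364/57 (v = -4*((-2*4*(-3))/((23 - 24) - 18) + 11/(-33)) = -4*((-8*(-3))/(-1 - 18) + 11*(-1/33)) = -4*(24/(-19) - 1/3) = -4*(24*(-1/19) - 1/3) = -4*(-24/19 - 1/3) = -4*(-91/57) = 364/57 ≈ 6.3860)
(v - 5*6*(-3))*sqrt(21 + 47) = (364/57 - 5*6*(-3))*sqrt(21 + 47) = (364/57 - 30*(-3))*sqrt(68) = (364/57 + 90)*(2*sqrt(17)) = 5494*(2*sqrt(17))/57 = 10988*sqrt(17)/57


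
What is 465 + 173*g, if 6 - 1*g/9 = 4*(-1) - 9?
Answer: 30048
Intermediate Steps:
g = 171 (g = 54 - 9*(4*(-1) - 9) = 54 - 9*(-4 - 9) = 54 - 9*(-13) = 54 + 117 = 171)
465 + 173*g = 465 + 173*171 = 465 + 29583 = 30048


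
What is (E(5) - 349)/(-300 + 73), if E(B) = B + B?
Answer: 339/227 ≈ 1.4934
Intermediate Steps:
E(B) = 2*B
(E(5) - 349)/(-300 + 73) = (2*5 - 349)/(-300 + 73) = (10 - 349)/(-227) = -339*(-1/227) = 339/227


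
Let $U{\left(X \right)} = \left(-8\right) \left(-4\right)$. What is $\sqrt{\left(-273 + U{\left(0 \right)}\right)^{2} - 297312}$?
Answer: $i \sqrt{239231} \approx 489.11 i$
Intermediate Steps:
$U{\left(X \right)} = 32$
$\sqrt{\left(-273 + U{\left(0 \right)}\right)^{2} - 297312} = \sqrt{\left(-273 + 32\right)^{2} - 297312} = \sqrt{\left(-241\right)^{2} - 297312} = \sqrt{58081 - 297312} = \sqrt{-239231} = i \sqrt{239231}$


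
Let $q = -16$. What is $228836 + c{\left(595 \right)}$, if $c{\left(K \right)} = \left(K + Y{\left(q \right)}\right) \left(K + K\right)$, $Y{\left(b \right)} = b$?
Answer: $917846$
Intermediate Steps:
$c{\left(K \right)} = 2 K \left(-16 + K\right)$ ($c{\left(K \right)} = \left(K - 16\right) \left(K + K\right) = \left(-16 + K\right) 2 K = 2 K \left(-16 + K\right)$)
$228836 + c{\left(595 \right)} = 228836 + 2 \cdot 595 \left(-16 + 595\right) = 228836 + 2 \cdot 595 \cdot 579 = 228836 + 689010 = 917846$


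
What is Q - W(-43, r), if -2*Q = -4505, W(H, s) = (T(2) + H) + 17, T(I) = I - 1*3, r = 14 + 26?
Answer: 4559/2 ≈ 2279.5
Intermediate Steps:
r = 40
T(I) = -3 + I (T(I) = I - 3 = -3 + I)
W(H, s) = 16 + H (W(H, s) = ((-3 + 2) + H) + 17 = (-1 + H) + 17 = 16 + H)
Q = 4505/2 (Q = -1/2*(-4505) = 4505/2 ≈ 2252.5)
Q - W(-43, r) = 4505/2 - (16 - 43) = 4505/2 - 1*(-27) = 4505/2 + 27 = 4559/2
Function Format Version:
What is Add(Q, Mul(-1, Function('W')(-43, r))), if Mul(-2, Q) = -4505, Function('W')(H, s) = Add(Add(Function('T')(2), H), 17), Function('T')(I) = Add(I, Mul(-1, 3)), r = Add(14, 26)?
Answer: Rational(4559, 2) ≈ 2279.5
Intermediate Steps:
r = 40
Function('T')(I) = Add(-3, I) (Function('T')(I) = Add(I, -3) = Add(-3, I))
Function('W')(H, s) = Add(16, H) (Function('W')(H, s) = Add(Add(Add(-3, 2), H), 17) = Add(Add(-1, H), 17) = Add(16, H))
Q = Rational(4505, 2) (Q = Mul(Rational(-1, 2), -4505) = Rational(4505, 2) ≈ 2252.5)
Add(Q, Mul(-1, Function('W')(-43, r))) = Add(Rational(4505, 2), Mul(-1, Add(16, -43))) = Add(Rational(4505, 2), Mul(-1, -27)) = Add(Rational(4505, 2), 27) = Rational(4559, 2)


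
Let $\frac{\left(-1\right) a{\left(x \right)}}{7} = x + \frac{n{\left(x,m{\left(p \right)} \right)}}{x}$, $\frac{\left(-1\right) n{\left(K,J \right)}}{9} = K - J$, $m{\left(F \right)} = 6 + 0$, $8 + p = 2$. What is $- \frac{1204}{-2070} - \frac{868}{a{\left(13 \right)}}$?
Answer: $\frac{866116}{54855} \approx 15.789$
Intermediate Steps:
$p = -6$ ($p = -8 + 2 = -6$)
$m{\left(F \right)} = 6$
$n{\left(K,J \right)} = - 9 K + 9 J$ ($n{\left(K,J \right)} = - 9 \left(K - J\right) = - 9 K + 9 J$)
$a{\left(x \right)} = - 7 x - \frac{7 \left(54 - 9 x\right)}{x}$ ($a{\left(x \right)} = - 7 \left(x + \frac{- 9 x + 9 \cdot 6}{x}\right) = - 7 \left(x + \frac{- 9 x + 54}{x}\right) = - 7 \left(x + \frac{54 - 9 x}{x}\right) = - 7 x - \frac{7 \left(54 - 9 x\right)}{x}$)
$- \frac{1204}{-2070} - \frac{868}{a{\left(13 \right)}} = - \frac{1204}{-2070} - \frac{868}{63 - \frac{378}{13} - 91} = \left(-1204\right) \left(- \frac{1}{2070}\right) - \frac{868}{63 - \frac{378}{13} - 91} = \frac{602}{1035} - \frac{868}{63 - \frac{378}{13} - 91} = \frac{602}{1035} - \frac{868}{- \frac{742}{13}} = \frac{602}{1035} - - \frac{806}{53} = \frac{602}{1035} + \frac{806}{53} = \frac{866116}{54855}$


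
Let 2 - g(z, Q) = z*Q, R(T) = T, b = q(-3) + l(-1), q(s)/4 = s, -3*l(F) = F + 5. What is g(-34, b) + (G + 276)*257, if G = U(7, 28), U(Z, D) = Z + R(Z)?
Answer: 222236/3 ≈ 74079.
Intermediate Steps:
l(F) = -5/3 - F/3 (l(F) = -(F + 5)/3 = -(5 + F)/3 = -5/3 - F/3)
q(s) = 4*s
b = -40/3 (b = 4*(-3) + (-5/3 - 1/3*(-1)) = -12 + (-5/3 + 1/3) = -12 - 4/3 = -40/3 ≈ -13.333)
U(Z, D) = 2*Z (U(Z, D) = Z + Z = 2*Z)
G = 14 (G = 2*7 = 14)
g(z, Q) = 2 - Q*z (g(z, Q) = 2 - z*Q = 2 - Q*z)
g(-34, b) + (G + 276)*257 = (2 - 1*(-40/3)*(-34)) + (14 + 276)*257 = (2 - 1360/3) + 290*257 = -1354/3 + 74530 = 222236/3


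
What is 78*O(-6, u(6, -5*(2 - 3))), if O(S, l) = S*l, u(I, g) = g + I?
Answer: -5148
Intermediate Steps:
u(I, g) = I + g
78*O(-6, u(6, -5*(2 - 3))) = 78*(-6*(6 - 5*(2 - 3))) = 78*(-6*(6 - 5*(-1))) = 78*(-6*(6 + 5)) = 78*(-6*11) = 78*(-66) = -5148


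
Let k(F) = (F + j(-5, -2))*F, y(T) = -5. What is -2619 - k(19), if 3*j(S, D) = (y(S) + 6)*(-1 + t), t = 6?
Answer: -9035/3 ≈ -3011.7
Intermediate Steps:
j(S, D) = 5/3 (j(S, D) = ((-5 + 6)*(-1 + 6))/3 = (1*5)/3 = (⅓)*5 = 5/3)
k(F) = F*(5/3 + F) (k(F) = (F + 5/3)*F = (5/3 + F)*F = F*(5/3 + F))
-2619 - k(19) = -2619 - 19*(5 + 3*19)/3 = -2619 - 19*(5 + 57)/3 = -2619 - 19*62/3 = -2619 - 1*1178/3 = -2619 - 1178/3 = -9035/3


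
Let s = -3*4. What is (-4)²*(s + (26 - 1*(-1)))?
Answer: 240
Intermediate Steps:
s = -12
(-4)²*(s + (26 - 1*(-1))) = (-4)²*(-12 + (26 - 1*(-1))) = 16*(-12 + (26 + 1)) = 16*(-12 + 27) = 16*15 = 240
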